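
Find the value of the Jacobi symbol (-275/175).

0

Reduce the numerator: -275 ≡ 75 (mod 175), so (-275/175) = (75/175).
Both 75 ≡ 3 and 175 ≡ 3 (mod 4), so reciprocity gives (75/175) = -(175/75). Reduce: 175 ≡ 25 (mod 75). Now have -(25/75).
25 ≡ 1 (mod 4), so quadratic reciprocity gives (25/75) = (75/25). Reduce: 75 ≡ 0 (mod 25). Now have -(0/25).
The numerator is now 0 with denominator 25 > 1: the symbol is 0.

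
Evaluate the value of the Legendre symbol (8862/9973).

Factor out 2: 8862 = 2·4431. Since 9973 ≡ 5 (mod 8), (2/9973) = -1. Now have -(4431/9973).
9973 ≡ 1 (mod 4), so quadratic reciprocity gives (4431/9973) = (9973/4431). Reduce: 9973 ≡ 1111 (mod 4431). Now have -(1111/4431).
Both 1111 ≡ 3 and 4431 ≡ 3 (mod 4), so reciprocity gives (1111/4431) = -(4431/1111). Reduce: 4431 ≡ 1098 (mod 1111). Now have (1098/1111).
Factor out 2: 1098 = 2·549. Since 1111 ≡ 7 (mod 8), (2/1111) = +1. Now have (549/1111).
549 ≡ 1 (mod 4), so quadratic reciprocity gives (549/1111) = (1111/549). Reduce: 1111 ≡ 13 (mod 549). Now have (13/549).
13 ≡ 1 (mod 4), so quadratic reciprocity gives (13/549) = (549/13). Reduce: 549 ≡ 3 (mod 13). Now have (3/13).
13 ≡ 1 (mod 4), so quadratic reciprocity gives (3/13) = (13/3). Reduce: 13 ≡ 1 (mod 3). Now have (1/3).
(1/3) = 1. Collecting the sign factors: 1.

1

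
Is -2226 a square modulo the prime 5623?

yes

Reduce the numerator: -2226 ≡ 3397 (mod 5623), so (-2226|5623) = (3397|5623).
3397 ≡ 1 (mod 4), so quadratic reciprocity gives (3397|5623) = (5623|3397). Reduce: 5623 ≡ 2226 (mod 3397). Now have (2226|3397).
Factor out 2: 2226 = 2·1113. Since 3397 ≡ 5 (mod 8), (2|3397) = -1. Now have -(1113|3397).
1113 ≡ 1 (mod 4), so quadratic reciprocity gives (1113|3397) = (3397|1113). Reduce: 3397 ≡ 58 (mod 1113). Now have -(58|1113).
Factor out 2: 58 = 2·29. Since 1113 ≡ 1 (mod 8), (2|1113) = +1. Now have -(29|1113).
29 ≡ 1 (mod 4), so quadratic reciprocity gives (29|1113) = (1113|29). Reduce: 1113 ≡ 11 (mod 29). Now have -(11|29).
29 ≡ 1 (mod 4), so quadratic reciprocity gives (11|29) = (29|11). Reduce: 29 ≡ 7 (mod 11). Now have -(7|11).
Both 7 ≡ 3 and 11 ≡ 3 (mod 4), so reciprocity gives (7|11) = -(11|7). Reduce: 11 ≡ 4 (mod 7). Now have (4|7).
Factor out 2: 4 = 2^2. Since 7 ≡ 7 (mod 8), (2|7) = +1, and (2|7)^2 = +1. Now have (1|7).
(1|7) = 1. Collecting the sign factors: 1.
The Legendre symbol is 1, so x^2 ≡ -2226 (mod 5623) has solution.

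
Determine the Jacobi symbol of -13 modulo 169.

(-13/169)
  = (156/169)    [-13 ≡ 156 mod 169]
  = (39/169)    [169 ≡ 1 mod 8 ⇒ (2/169)^2 = +1]
  = (169/39)    [QR: 169 ≡ 1 mod 4, sign kept]
  = (13/39)    [169 ≡ 13 mod 39]
  = (39/13)    [QR: 13 ≡ 1 mod 4, sign kept]
  = (0/13)    [39 ≡ 0 mod 13]
  = 0    [numerator 0, gcd > 1]

0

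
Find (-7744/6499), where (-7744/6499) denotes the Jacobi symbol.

(-7744/6499)
  = -(7744/6499)    [6499 ≡ 3 mod 4 ⇒ (-1/6499) = -1]
  = -(1245/6499)    [7744 ≡ 1245 mod 6499]
  = -(6499/1245)    [QR: 1245 ≡ 1 mod 4, sign kept]
  = -(274/1245)    [6499 ≡ 274 mod 1245]
  = (137/1245)    [1245 ≡ 5 mod 8 ⇒ (2/1245) = -1]
  = (1245/137)    [QR: 137 ≡ 1 mod 4, sign kept]
  = (12/137)    [1245 ≡ 12 mod 137]
  = (3/137)    [137 ≡ 1 mod 8 ⇒ (2/137)^2 = +1]
  = (137/3)    [QR: 137 ≡ 1 mod 4, sign kept]
  = (2/3)    [137 ≡ 2 mod 3]
  = -(1/3)    [3 ≡ 3 mod 8 ⇒ (2/3) = -1]
  = -1    [(1/3) = 1]

-1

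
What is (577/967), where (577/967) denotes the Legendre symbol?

577 ≡ 1 (mod 4), so quadratic reciprocity gives (577/967) = (967/577). Reduce: 967 ≡ 390 (mod 577). Now have (390/577).
Factor out 2: 390 = 2·195. Since 577 ≡ 1 (mod 8), (2/577) = +1. Now have (195/577).
577 ≡ 1 (mod 4), so quadratic reciprocity gives (195/577) = (577/195). Reduce: 577 ≡ 187 (mod 195). Now have (187/195).
Both 187 ≡ 3 and 195 ≡ 3 (mod 4), so reciprocity gives (187/195) = -(195/187). Reduce: 195 ≡ 8 (mod 187). Now have -(8/187).
Factor out 2: 8 = 2^3. Since 187 ≡ 3 (mod 8), (2/187) = -1, and (2/187)^3 = -1. Now have (1/187).
(1/187) = 1. Collecting the sign factors: 1.

1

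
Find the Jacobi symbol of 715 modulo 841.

841 ≡ 1 (mod 4), so quadratic reciprocity gives (715 / 841) = (841 / 715). Reduce: 841 ≡ 126 (mod 715). Now have (126 / 715).
Factor out 2: 126 = 2·63. Since 715 ≡ 3 (mod 8), (2 / 715) = -1. Now have -(63 / 715).
Both 63 ≡ 3 and 715 ≡ 3 (mod 4), so reciprocity gives (63 / 715) = -(715 / 63). Reduce: 715 ≡ 22 (mod 63). Now have (22 / 63).
Factor out 2: 22 = 2·11. Since 63 ≡ 7 (mod 8), (2 / 63) = +1. Now have (11 / 63).
Both 11 ≡ 3 and 63 ≡ 3 (mod 4), so reciprocity gives (11 / 63) = -(63 / 11). Reduce: 63 ≡ 8 (mod 11). Now have -(8 / 11).
Factor out 2: 8 = 2^3. Since 11 ≡ 3 (mod 8), (2 / 11) = -1, and (2 / 11)^3 = -1. Now have (1 / 11).
(1 / 11) = 1. Collecting the sign factors: 1.

1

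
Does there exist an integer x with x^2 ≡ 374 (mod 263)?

yes

Reduce the numerator: 374 ≡ 111 (mod 263), so (374|263) = (111|263).
Both 111 ≡ 3 and 263 ≡ 3 (mod 4), so reciprocity gives (111|263) = -(263|111). Reduce: 263 ≡ 41 (mod 111). Now have -(41|111).
41 ≡ 1 (mod 4), so quadratic reciprocity gives (41|111) = (111|41). Reduce: 111 ≡ 29 (mod 41). Now have -(29|41).
29 ≡ 1 (mod 4), so quadratic reciprocity gives (29|41) = (41|29). Reduce: 41 ≡ 12 (mod 29). Now have -(12|29).
Factor out 2: 12 = 2^2·3. Since 29 ≡ 5 (mod 8), (2|29) = -1, and (2|29)^2 = +1. Now have -(3|29).
29 ≡ 1 (mod 4), so quadratic reciprocity gives (3|29) = (29|3). Reduce: 29 ≡ 2 (mod 3). Now have -(2|3).
Factor out 2: 2 = 2. Since 3 ≡ 3 (mod 8), (2|3) = -1. Now have (1|3).
(1|3) = 1. Collecting the sign factors: 1.
The Legendre symbol is 1, so x^2 ≡ 374 (mod 263) has solution.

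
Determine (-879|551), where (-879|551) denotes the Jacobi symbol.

(-879|551)
  = (223|551)    [-879 ≡ 223 mod 551]
  = -(551|223)    [QR: both ≡ 3 mod 4, sign flips]
  = -(105|223)    [551 ≡ 105 mod 223]
  = -(223|105)    [QR: 105 ≡ 1 mod 4, sign kept]
  = -(13|105)    [223 ≡ 13 mod 105]
  = -(105|13)    [QR: 13 ≡ 1 mod 4, sign kept]
  = -(1|13)    [105 ≡ 1 mod 13]
  = -1    [(1|13) = 1]

-1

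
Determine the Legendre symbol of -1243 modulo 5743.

-1

Pull out -1: (-1243|5743) = (-1|5743)·(1243|5743). Since 5743 ≡ 3 (mod 4), (-1|5743) = -1. Now have -(1243|5743).
Both 1243 ≡ 3 and 5743 ≡ 3 (mod 4), so reciprocity gives (1243|5743) = -(5743|1243). Reduce: 5743 ≡ 771 (mod 1243). Now have (771|1243).
Both 771 ≡ 3 and 1243 ≡ 3 (mod 4), so reciprocity gives (771|1243) = -(1243|771). Reduce: 1243 ≡ 472 (mod 771). Now have -(472|771).
Factor out 2: 472 = 2^3·59. Since 771 ≡ 3 (mod 8), (2|771) = -1, and (2|771)^3 = -1. Now have (59|771).
Both 59 ≡ 3 and 771 ≡ 3 (mod 4), so reciprocity gives (59|771) = -(771|59). Reduce: 771 ≡ 4 (mod 59). Now have -(4|59).
Factor out 2: 4 = 2^2. Since 59 ≡ 3 (mod 8), (2|59) = -1, and (2|59)^2 = +1. Now have -(1|59).
(1|59) = 1. Collecting the sign factors: -1.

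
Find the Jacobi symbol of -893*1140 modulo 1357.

By multiplicativity, (-893·1140/1357) = (-893/1357)·(1140/1357).
First factor (-893/1357):
(-893/1357)
  = (893/1357)    [1357 ≡ 1 mod 4 ⇒ (-1/1357) = +1]
  = (1357/893)    [QR: 893 ≡ 1 mod 4, sign kept]
  = (464/893)    [1357 ≡ 464 mod 893]
  = (29/893)    [893 ≡ 5 mod 8 ⇒ (2/893)^4 = +1]
  = (893/29)    [QR: 29 ≡ 1 mod 4, sign kept]
  = (23/29)    [893 ≡ 23 mod 29]
  = (29/23)    [QR: 29 ≡ 1 mod 4, sign kept]
  = (6/23)    [29 ≡ 6 mod 23]
  = (3/23)    [23 ≡ 7 mod 8 ⇒ (2/23) = +1]
  = -(23/3)    [QR: both ≡ 3 mod 4, sign flips]
  = -(2/3)    [23 ≡ 2 mod 3]
  = (1/3)    [3 ≡ 3 mod 8 ⇒ (2/3) = -1]
  = 1    [(1/3) = 1]
Second factor (1140/1357):
(1140/1357)
  = (285/1357)    [1357 ≡ 5 mod 8 ⇒ (2/1357)^2 = +1]
  = (1357/285)    [QR: 285 ≡ 1 mod 4, sign kept]
  = (217/285)    [1357 ≡ 217 mod 285]
  = (285/217)    [QR: 217 ≡ 1 mod 4, sign kept]
  = (68/217)    [285 ≡ 68 mod 217]
  = (17/217)    [217 ≡ 1 mod 8 ⇒ (2/217)^2 = +1]
  = (217/17)    [QR: 17 ≡ 1 mod 4, sign kept]
  = (13/17)    [217 ≡ 13 mod 17]
  = (17/13)    [QR: 13 ≡ 1 mod 4, sign kept]
  = (4/13)    [17 ≡ 4 mod 13]
  = (1/13)    [13 ≡ 5 mod 8 ⇒ (2/13)^2 = +1]
  = 1    [(1/13) = 1]
Product: (1)·(1) = 1.

1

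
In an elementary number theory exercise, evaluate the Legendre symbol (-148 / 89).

(-148 / 89)
  = (30 / 89)    [-148 ≡ 30 mod 89]
  = (15 / 89)    [89 ≡ 1 mod 8 ⇒ (2 / 89) = +1]
  = (89 / 15)    [QR: 89 ≡ 1 mod 4, sign kept]
  = (14 / 15)    [89 ≡ 14 mod 15]
  = (7 / 15)    [15 ≡ 7 mod 8 ⇒ (2 / 15) = +1]
  = -(15 / 7)    [QR: both ≡ 3 mod 4, sign flips]
  = -(1 / 7)    [15 ≡ 1 mod 7]
  = -1    [(1 / 7) = 1]

-1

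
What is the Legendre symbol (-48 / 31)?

(-48 / 31)
  = (14 / 31)    [-48 ≡ 14 mod 31]
  = (7 / 31)    [31 ≡ 7 mod 8 ⇒ (2 / 31) = +1]
  = -(31 / 7)    [QR: both ≡ 3 mod 4, sign flips]
  = -(3 / 7)    [31 ≡ 3 mod 7]
  = (7 / 3)    [QR: both ≡ 3 mod 4, sign flips]
  = (1 / 3)    [7 ≡ 1 mod 3]
  = 1    [(1 / 3) = 1]

1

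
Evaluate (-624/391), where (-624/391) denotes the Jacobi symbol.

Reduce the numerator: -624 ≡ 158 (mod 391), so (-624/391) = (158/391).
Factor out 2: 158 = 2·79. Since 391 ≡ 7 (mod 8), (2/391) = +1. Now have (79/391).
Both 79 ≡ 3 and 391 ≡ 3 (mod 4), so reciprocity gives (79/391) = -(391/79). Reduce: 391 ≡ 75 (mod 79). Now have -(75/79).
Both 75 ≡ 3 and 79 ≡ 3 (mod 4), so reciprocity gives (75/79) = -(79/75). Reduce: 79 ≡ 4 (mod 75). Now have (4/75).
Factor out 2: 4 = 2^2. Since 75 ≡ 3 (mod 8), (2/75) = -1, and (2/75)^2 = +1. Now have (1/75).
(1/75) = 1. Collecting the sign factors: 1.

1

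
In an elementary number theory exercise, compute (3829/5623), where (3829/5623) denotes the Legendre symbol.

-1

(3829/5623)
  = (5623/3829)    [QR: 3829 ≡ 1 mod 4, sign kept]
  = (1794/3829)    [5623 ≡ 1794 mod 3829]
  = -(897/3829)    [3829 ≡ 5 mod 8 ⇒ (2/3829) = -1]
  = -(3829/897)    [QR: 897 ≡ 1 mod 4, sign kept]
  = -(241/897)    [3829 ≡ 241 mod 897]
  = -(897/241)    [QR: 241 ≡ 1 mod 4, sign kept]
  = -(174/241)    [897 ≡ 174 mod 241]
  = -(87/241)    [241 ≡ 1 mod 8 ⇒ (2/241) = +1]
  = -(241/87)    [QR: 241 ≡ 1 mod 4, sign kept]
  = -(67/87)    [241 ≡ 67 mod 87]
  = (87/67)    [QR: both ≡ 3 mod 4, sign flips]
  = (20/67)    [87 ≡ 20 mod 67]
  = (5/67)    [67 ≡ 3 mod 8 ⇒ (2/67)^2 = +1]
  = (67/5)    [QR: 5 ≡ 1 mod 4, sign kept]
  = (2/5)    [67 ≡ 2 mod 5]
  = -(1/5)    [5 ≡ 5 mod 8 ⇒ (2/5) = -1]
  = -1    [(1/5) = 1]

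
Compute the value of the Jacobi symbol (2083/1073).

(2083/1073)
  = (1010/1073)    [2083 ≡ 1010 mod 1073]
  = (505/1073)    [1073 ≡ 1 mod 8 ⇒ (2/1073) = +1]
  = (1073/505)    [QR: 505 ≡ 1 mod 4, sign kept]
  = (63/505)    [1073 ≡ 63 mod 505]
  = (505/63)    [QR: 505 ≡ 1 mod 4, sign kept]
  = (1/63)    [505 ≡ 1 mod 63]
  = 1    [(1/63) = 1]

1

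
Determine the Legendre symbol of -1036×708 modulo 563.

By multiplicativity, (-1036·708/563) = (-1036/563)·(708/563).
First factor (-1036/563):
Pull out -1: (-1036/563) = (-1/563)·(1036/563). Since 563 ≡ 3 (mod 4), (-1/563) = -1. Now have -(1036/563).
Reduce the numerator: 1036 ≡ 473 (mod 563), so (1036/563) = (473/563).
473 ≡ 1 (mod 4), so quadratic reciprocity gives (473/563) = (563/473). Reduce: 563 ≡ 90 (mod 473). Now have -(90/473).
Factor out 2: 90 = 2·45. Since 473 ≡ 1 (mod 8), (2/473) = +1. Now have -(45/473).
45 ≡ 1 (mod 4), so quadratic reciprocity gives (45/473) = (473/45). Reduce: 473 ≡ 23 (mod 45). Now have -(23/45).
45 ≡ 1 (mod 4), so quadratic reciprocity gives (23/45) = (45/23). Reduce: 45 ≡ 22 (mod 23). Now have -(22/23).
Factor out 2: 22 = 2·11. Since 23 ≡ 7 (mod 8), (2/23) = +1. Now have -(11/23).
Both 11 ≡ 3 and 23 ≡ 3 (mod 4), so reciprocity gives (11/23) = -(23/11). Reduce: 23 ≡ 1 (mod 11). Now have (1/11).
(1/11) = 1. Collecting the sign factors: 1.
Second factor (708/563):
Reduce the numerator: 708 ≡ 145 (mod 563), so (708/563) = (145/563).
145 ≡ 1 (mod 4), so quadratic reciprocity gives (145/563) = (563/145). Reduce: 563 ≡ 128 (mod 145). Now have (128/145).
Factor out 2: 128 = 2^7. Since 145 ≡ 1 (mod 8), (2/145) = +1, and (2/145)^7 = +1. Now have (1/145).
(1/145) = 1. Collecting the sign factors: 1.
Product: (1)·(1) = 1.

1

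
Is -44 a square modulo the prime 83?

(-44/83)
  = (39/83)    [-44 ≡ 39 mod 83]
  = -(83/39)    [QR: both ≡ 3 mod 4, sign flips]
  = -(5/39)    [83 ≡ 5 mod 39]
  = -(39/5)    [QR: 5 ≡ 1 mod 4, sign kept]
  = -(4/5)    [39 ≡ 4 mod 5]
  = -(1/5)    [5 ≡ 5 mod 8 ⇒ (2/5)^2 = +1]
  = -1    [(1/5) = 1]
(-44/83) = -1, and 83 is prime, so -44 is not a quadratic residue mod 83.

no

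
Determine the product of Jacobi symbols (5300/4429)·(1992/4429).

1

By multiplicativity, (5300·1992/4429) = (5300/4429)·(1992/4429).
First factor (5300/4429):
Reduce the numerator: 5300 ≡ 871 (mod 4429), so (5300/4429) = (871/4429).
4429 ≡ 1 (mod 4), so quadratic reciprocity gives (871/4429) = (4429/871). Reduce: 4429 ≡ 74 (mod 871). Now have (74/871).
Factor out 2: 74 = 2·37. Since 871 ≡ 7 (mod 8), (2/871) = +1. Now have (37/871).
37 ≡ 1 (mod 4), so quadratic reciprocity gives (37/871) = (871/37). Reduce: 871 ≡ 20 (mod 37). Now have (20/37).
Factor out 2: 20 = 2^2·5. Since 37 ≡ 5 (mod 8), (2/37) = -1, and (2/37)^2 = +1. Now have (5/37).
5 ≡ 1 (mod 4), so quadratic reciprocity gives (5/37) = (37/5). Reduce: 37 ≡ 2 (mod 5). Now have (2/5).
Factor out 2: 2 = 2. Since 5 ≡ 5 (mod 8), (2/5) = -1. Now have -(1/5).
(1/5) = 1. Collecting the sign factors: -1.
Second factor (1992/4429):
Factor out 2: 1992 = 2^3·249. Since 4429 ≡ 5 (mod 8), (2/4429) = -1, and (2/4429)^3 = -1. Now have -(249/4429).
249 ≡ 1 (mod 4), so quadratic reciprocity gives (249/4429) = (4429/249). Reduce: 4429 ≡ 196 (mod 249). Now have -(196/249).
Factor out 2: 196 = 2^2·49. Since 249 ≡ 1 (mod 8), (2/249) = +1, and (2/249)^2 = +1. Now have -(49/249).
49 ≡ 1 (mod 4), so quadratic reciprocity gives (49/249) = (249/49). Reduce: 249 ≡ 4 (mod 49). Now have -(4/49).
Factor out 2: 4 = 2^2. Since 49 ≡ 1 (mod 8), (2/49) = +1, and (2/49)^2 = +1. Now have -(1/49).
(1/49) = 1. Collecting the sign factors: -1.
Product: (-1)·(-1) = 1.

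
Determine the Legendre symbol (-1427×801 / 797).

-1

By multiplicativity, (-1427·801 / 797) = (-1427 / 797)·(801 / 797).
First factor (-1427 / 797):
Reduce the numerator: -1427 ≡ 167 (mod 797), so (-1427 / 797) = (167 / 797).
797 ≡ 1 (mod 4), so quadratic reciprocity gives (167 / 797) = (797 / 167). Reduce: 797 ≡ 129 (mod 167). Now have (129 / 167).
129 ≡ 1 (mod 4), so quadratic reciprocity gives (129 / 167) = (167 / 129). Reduce: 167 ≡ 38 (mod 129). Now have (38 / 129).
Factor out 2: 38 = 2·19. Since 129 ≡ 1 (mod 8), (2 / 129) = +1. Now have (19 / 129).
129 ≡ 1 (mod 4), so quadratic reciprocity gives (19 / 129) = (129 / 19). Reduce: 129 ≡ 15 (mod 19). Now have (15 / 19).
Both 15 ≡ 3 and 19 ≡ 3 (mod 4), so reciprocity gives (15 / 19) = -(19 / 15). Reduce: 19 ≡ 4 (mod 15). Now have -(4 / 15).
Factor out 2: 4 = 2^2. Since 15 ≡ 7 (mod 8), (2 / 15) = +1, and (2 / 15)^2 = +1. Now have -(1 / 15).
(1 / 15) = 1. Collecting the sign factors: -1.
Second factor (801 / 797):
Reduce the numerator: 801 ≡ 4 (mod 797), so (801 / 797) = (4 / 797).
Factor out 2: 4 = 2^2. Since 797 ≡ 5 (mod 8), (2 / 797) = -1, and (2 / 797)^2 = +1. Now have (1 / 797).
(1 / 797) = 1. Collecting the sign factors: 1.
Product: (-1)·(1) = -1.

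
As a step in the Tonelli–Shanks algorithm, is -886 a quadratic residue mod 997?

Reduce the numerator: -886 ≡ 111 (mod 997), so (-886/997) = (111/997).
997 ≡ 1 (mod 4), so quadratic reciprocity gives (111/997) = (997/111). Reduce: 997 ≡ 109 (mod 111). Now have (109/111).
109 ≡ 1 (mod 4), so quadratic reciprocity gives (109/111) = (111/109). Reduce: 111 ≡ 2 (mod 109). Now have (2/109).
Factor out 2: 2 = 2. Since 109 ≡ 5 (mod 8), (2/109) = -1. Now have -(1/109).
(1/109) = 1. Collecting the sign factors: -1.
The Legendre symbol is -1, so x^2 ≡ -886 (mod 997) has no solution.

no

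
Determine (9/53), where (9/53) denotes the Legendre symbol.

1

9 ≡ 1 (mod 4), so quadratic reciprocity gives (9/53) = (53/9). Reduce: 53 ≡ 8 (mod 9). Now have (8/9).
Factor out 2: 8 = 2^3. Since 9 ≡ 1 (mod 8), (2/9) = +1, and (2/9)^3 = +1. Now have (1/9).
(1/9) = 1. Collecting the sign factors: 1.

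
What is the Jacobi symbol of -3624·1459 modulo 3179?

By multiplicativity, (-3624·1459|3179) = (-3624|3179)·(1459|3179).
First factor (-3624|3179):
Reduce the numerator: -3624 ≡ 2734 (mod 3179), so (-3624|3179) = (2734|3179).
Factor out 2: 2734 = 2·1367. Since 3179 ≡ 3 (mod 8), (2|3179) = -1. Now have -(1367|3179).
Both 1367 ≡ 3 and 3179 ≡ 3 (mod 4), so reciprocity gives (1367|3179) = -(3179|1367). Reduce: 3179 ≡ 445 (mod 1367). Now have (445|1367).
445 ≡ 1 (mod 4), so quadratic reciprocity gives (445|1367) = (1367|445). Reduce: 1367 ≡ 32 (mod 445). Now have (32|445).
Factor out 2: 32 = 2^5. Since 445 ≡ 5 (mod 8), (2|445) = -1, and (2|445)^5 = -1. Now have -(1|445).
(1|445) = 1. Collecting the sign factors: -1.
Second factor (1459|3179):
Both 1459 ≡ 3 and 3179 ≡ 3 (mod 4), so reciprocity gives (1459|3179) = -(3179|1459). Reduce: 3179 ≡ 261 (mod 1459). Now have -(261|1459).
261 ≡ 1 (mod 4), so quadratic reciprocity gives (261|1459) = (1459|261). Reduce: 1459 ≡ 154 (mod 261). Now have -(154|261).
Factor out 2: 154 = 2·77. Since 261 ≡ 5 (mod 8), (2|261) = -1. Now have (77|261).
77 ≡ 1 (mod 4), so quadratic reciprocity gives (77|261) = (261|77). Reduce: 261 ≡ 30 (mod 77). Now have (30|77).
Factor out 2: 30 = 2·15. Since 77 ≡ 5 (mod 8), (2|77) = -1. Now have -(15|77).
77 ≡ 1 (mod 4), so quadratic reciprocity gives (15|77) = (77|15). Reduce: 77 ≡ 2 (mod 15). Now have -(2|15).
Factor out 2: 2 = 2. Since 15 ≡ 7 (mod 8), (2|15) = +1. Now have -(1|15).
(1|15) = 1. Collecting the sign factors: -1.
Product: (-1)·(-1) = 1.

1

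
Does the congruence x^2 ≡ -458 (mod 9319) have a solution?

no

Pull out -1: (-458/9319) = (-1/9319)·(458/9319). Since 9319 ≡ 3 (mod 4), (-1/9319) = -1. Now have -(458/9319).
Factor out 2: 458 = 2·229. Since 9319 ≡ 7 (mod 8), (2/9319) = +1. Now have -(229/9319).
229 ≡ 1 (mod 4), so quadratic reciprocity gives (229/9319) = (9319/229). Reduce: 9319 ≡ 159 (mod 229). Now have -(159/229).
229 ≡ 1 (mod 4), so quadratic reciprocity gives (159/229) = (229/159). Reduce: 229 ≡ 70 (mod 159). Now have -(70/159).
Factor out 2: 70 = 2·35. Since 159 ≡ 7 (mod 8), (2/159) = +1. Now have -(35/159).
Both 35 ≡ 3 and 159 ≡ 3 (mod 4), so reciprocity gives (35/159) = -(159/35). Reduce: 159 ≡ 19 (mod 35). Now have (19/35).
Both 19 ≡ 3 and 35 ≡ 3 (mod 4), so reciprocity gives (19/35) = -(35/19). Reduce: 35 ≡ 16 (mod 19). Now have -(16/19).
Factor out 2: 16 = 2^4. Since 19 ≡ 3 (mod 8), (2/19) = -1, and (2/19)^4 = +1. Now have -(1/19).
(1/19) = 1. Collecting the sign factors: -1.
(-458/9319) = -1, and 9319 is prime, so -458 is not a quadratic residue mod 9319.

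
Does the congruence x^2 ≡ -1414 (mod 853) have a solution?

Reduce the numerator: -1414 ≡ 292 (mod 853), so (-1414/853) = (292/853).
Factor out 2: 292 = 2^2·73. Since 853 ≡ 5 (mod 8), (2/853) = -1, and (2/853)^2 = +1. Now have (73/853).
73 ≡ 1 (mod 4), so quadratic reciprocity gives (73/853) = (853/73). Reduce: 853 ≡ 50 (mod 73). Now have (50/73).
Factor out 2: 50 = 2·25. Since 73 ≡ 1 (mod 8), (2/73) = +1. Now have (25/73).
25 ≡ 1 (mod 4), so quadratic reciprocity gives (25/73) = (73/25). Reduce: 73 ≡ 23 (mod 25). Now have (23/25).
25 ≡ 1 (mod 4), so quadratic reciprocity gives (23/25) = (25/23). Reduce: 25 ≡ 2 (mod 23). Now have (2/23).
Factor out 2: 2 = 2. Since 23 ≡ 7 (mod 8), (2/23) = +1. Now have (1/23).
(1/23) = 1. Collecting the sign factors: 1.
The Legendre symbol is 1, so x^2 ≡ -1414 (mod 853) has solution.

yes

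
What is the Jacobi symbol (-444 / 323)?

(-444 / 323)
  = (202 / 323)    [-444 ≡ 202 mod 323]
  = -(101 / 323)    [323 ≡ 3 mod 8 ⇒ (2 / 323) = -1]
  = -(323 / 101)    [QR: 101 ≡ 1 mod 4, sign kept]
  = -(20 / 101)    [323 ≡ 20 mod 101]
  = -(5 / 101)    [101 ≡ 5 mod 8 ⇒ (2 / 101)^2 = +1]
  = -(101 / 5)    [QR: 5 ≡ 1 mod 4, sign kept]
  = -(1 / 5)    [101 ≡ 1 mod 5]
  = -1    [(1 / 5) = 1]

-1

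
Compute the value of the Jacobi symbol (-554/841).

Pull out -1: (-554/841) = (-1/841)·(554/841). Since 841 ≡ 1 (mod 4), (-1/841) = +1. Now have (554/841).
Factor out 2: 554 = 2·277. Since 841 ≡ 1 (mod 8), (2/841) = +1. Now have (277/841).
277 ≡ 1 (mod 4), so quadratic reciprocity gives (277/841) = (841/277). Reduce: 841 ≡ 10 (mod 277). Now have (10/277).
Factor out 2: 10 = 2·5. Since 277 ≡ 5 (mod 8), (2/277) = -1. Now have -(5/277).
5 ≡ 1 (mod 4), so quadratic reciprocity gives (5/277) = (277/5). Reduce: 277 ≡ 2 (mod 5). Now have -(2/5).
Factor out 2: 2 = 2. Since 5 ≡ 5 (mod 8), (2/5) = -1. Now have (1/5).
(1/5) = 1. Collecting the sign factors: 1.

1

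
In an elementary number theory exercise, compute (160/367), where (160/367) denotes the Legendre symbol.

(160/367)
  = (5/367)    [367 ≡ 7 mod 8 ⇒ (2/367)^5 = +1]
  = (367/5)    [QR: 5 ≡ 1 mod 4, sign kept]
  = (2/5)    [367 ≡ 2 mod 5]
  = -(1/5)    [5 ≡ 5 mod 8 ⇒ (2/5) = -1]
  = -1    [(1/5) = 1]

-1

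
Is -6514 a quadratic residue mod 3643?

yes

Pull out -1: (-6514/3643) = (-1/3643)·(6514/3643). Since 3643 ≡ 3 (mod 4), (-1/3643) = -1. Now have -(6514/3643).
Reduce the numerator: 6514 ≡ 2871 (mod 3643), so (6514/3643) = (2871/3643).
Both 2871 ≡ 3 and 3643 ≡ 3 (mod 4), so reciprocity gives (2871/3643) = -(3643/2871). Reduce: 3643 ≡ 772 (mod 2871). Now have (772/2871).
Factor out 2: 772 = 2^2·193. Since 2871 ≡ 7 (mod 8), (2/2871) = +1, and (2/2871)^2 = +1. Now have (193/2871).
193 ≡ 1 (mod 4), so quadratic reciprocity gives (193/2871) = (2871/193). Reduce: 2871 ≡ 169 (mod 193). Now have (169/193).
169 ≡ 1 (mod 4), so quadratic reciprocity gives (169/193) = (193/169). Reduce: 193 ≡ 24 (mod 169). Now have (24/169).
Factor out 2: 24 = 2^3·3. Since 169 ≡ 1 (mod 8), (2/169) = +1, and (2/169)^3 = +1. Now have (3/169).
169 ≡ 1 (mod 4), so quadratic reciprocity gives (3/169) = (169/3). Reduce: 169 ≡ 1 (mod 3). Now have (1/3).
(1/3) = 1. Collecting the sign factors: 1.
The Legendre symbol is 1, so x^2 ≡ -6514 (mod 3643) has solution.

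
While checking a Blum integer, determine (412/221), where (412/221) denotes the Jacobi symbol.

1

Reduce the numerator: 412 ≡ 191 (mod 221), so (412/221) = (191/221).
221 ≡ 1 (mod 4), so quadratic reciprocity gives (191/221) = (221/191). Reduce: 221 ≡ 30 (mod 191). Now have (30/191).
Factor out 2: 30 = 2·15. Since 191 ≡ 7 (mod 8), (2/191) = +1. Now have (15/191).
Both 15 ≡ 3 and 191 ≡ 3 (mod 4), so reciprocity gives (15/191) = -(191/15). Reduce: 191 ≡ 11 (mod 15). Now have -(11/15).
Both 11 ≡ 3 and 15 ≡ 3 (mod 4), so reciprocity gives (11/15) = -(15/11). Reduce: 15 ≡ 4 (mod 11). Now have (4/11).
Factor out 2: 4 = 2^2. Since 11 ≡ 3 (mod 8), (2/11) = -1, and (2/11)^2 = +1. Now have (1/11).
(1/11) = 1. Collecting the sign factors: 1.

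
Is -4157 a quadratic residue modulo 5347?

yes

(-4157/5347)
  = (1190/5347)    [-4157 ≡ 1190 mod 5347]
  = -(595/5347)    [5347 ≡ 3 mod 8 ⇒ (2/5347) = -1]
  = (5347/595)    [QR: both ≡ 3 mod 4, sign flips]
  = (587/595)    [5347 ≡ 587 mod 595]
  = -(595/587)    [QR: both ≡ 3 mod 4, sign flips]
  = -(8/587)    [595 ≡ 8 mod 587]
  = (1/587)    [587 ≡ 3 mod 8 ⇒ (2/587)^3 = -1]
  = 1    [(1/587) = 1]
(-4157/5347) = 1, and 5347 is prime, so -4157 is a quadratic residue mod 5347.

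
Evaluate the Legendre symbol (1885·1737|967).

-1

By multiplicativity, (1885·1737|967) = (1885|967)·(1737|967).
First factor (1885|967):
Reduce the numerator: 1885 ≡ 918 (mod 967), so (1885|967) = (918|967).
Factor out 2: 918 = 2·459. Since 967 ≡ 7 (mod 8), (2|967) = +1. Now have (459|967).
Both 459 ≡ 3 and 967 ≡ 3 (mod 4), so reciprocity gives (459|967) = -(967|459). Reduce: 967 ≡ 49 (mod 459). Now have -(49|459).
49 ≡ 1 (mod 4), so quadratic reciprocity gives (49|459) = (459|49). Reduce: 459 ≡ 18 (mod 49). Now have -(18|49).
Factor out 2: 18 = 2·9. Since 49 ≡ 1 (mod 8), (2|49) = +1. Now have -(9|49).
9 ≡ 1 (mod 4), so quadratic reciprocity gives (9|49) = (49|9). Reduce: 49 ≡ 4 (mod 9). Now have -(4|9).
Factor out 2: 4 = 2^2. Since 9 ≡ 1 (mod 8), (2|9) = +1, and (2|9)^2 = +1. Now have -(1|9).
(1|9) = 1. Collecting the sign factors: -1.
Second factor (1737|967):
Reduce the numerator: 1737 ≡ 770 (mod 967), so (1737|967) = (770|967).
Factor out 2: 770 = 2·385. Since 967 ≡ 7 (mod 8), (2|967) = +1. Now have (385|967).
385 ≡ 1 (mod 4), so quadratic reciprocity gives (385|967) = (967|385). Reduce: 967 ≡ 197 (mod 385). Now have (197|385).
197 ≡ 1 (mod 4), so quadratic reciprocity gives (197|385) = (385|197). Reduce: 385 ≡ 188 (mod 197). Now have (188|197).
Factor out 2: 188 = 2^2·47. Since 197 ≡ 5 (mod 8), (2|197) = -1, and (2|197)^2 = +1. Now have (47|197).
197 ≡ 1 (mod 4), so quadratic reciprocity gives (47|197) = (197|47). Reduce: 197 ≡ 9 (mod 47). Now have (9|47).
9 ≡ 1 (mod 4), so quadratic reciprocity gives (9|47) = (47|9). Reduce: 47 ≡ 2 (mod 9). Now have (2|9).
Factor out 2: 2 = 2. Since 9 ≡ 1 (mod 8), (2|9) = +1. Now have (1|9).
(1|9) = 1. Collecting the sign factors: 1.
Product: (-1)·(1) = -1.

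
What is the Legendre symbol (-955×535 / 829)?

-1

By multiplicativity, (-955·535 / 829) = (-955 / 829)·(535 / 829).
First factor (-955 / 829):
(-955 / 829)
  = (703 / 829)    [-955 ≡ 703 mod 829]
  = (829 / 703)    [QR: 829 ≡ 1 mod 4, sign kept]
  = (126 / 703)    [829 ≡ 126 mod 703]
  = (63 / 703)    [703 ≡ 7 mod 8 ⇒ (2 / 703) = +1]
  = -(703 / 63)    [QR: both ≡ 3 mod 4, sign flips]
  = -(10 / 63)    [703 ≡ 10 mod 63]
  = -(5 / 63)    [63 ≡ 7 mod 8 ⇒ (2 / 63) = +1]
  = -(63 / 5)    [QR: 5 ≡ 1 mod 4, sign kept]
  = -(3 / 5)    [63 ≡ 3 mod 5]
  = -(5 / 3)    [QR: 5 ≡ 1 mod 4, sign kept]
  = -(2 / 3)    [5 ≡ 2 mod 3]
  = (1 / 3)    [3 ≡ 3 mod 8 ⇒ (2 / 3) = -1]
  = 1    [(1 / 3) = 1]
Second factor (535 / 829):
(535 / 829)
  = (829 / 535)    [QR: 829 ≡ 1 mod 4, sign kept]
  = (294 / 535)    [829 ≡ 294 mod 535]
  = (147 / 535)    [535 ≡ 7 mod 8 ⇒ (2 / 535) = +1]
  = -(535 / 147)    [QR: both ≡ 3 mod 4, sign flips]
  = -(94 / 147)    [535 ≡ 94 mod 147]
  = (47 / 147)    [147 ≡ 3 mod 8 ⇒ (2 / 147) = -1]
  = -(147 / 47)    [QR: both ≡ 3 mod 4, sign flips]
  = -(6 / 47)    [147 ≡ 6 mod 47]
  = -(3 / 47)    [47 ≡ 7 mod 8 ⇒ (2 / 47) = +1]
  = (47 / 3)    [QR: both ≡ 3 mod 4, sign flips]
  = (2 / 3)    [47 ≡ 2 mod 3]
  = -(1 / 3)    [3 ≡ 3 mod 8 ⇒ (2 / 3) = -1]
  = -1    [(1 / 3) = 1]
Product: (1)·(-1) = -1.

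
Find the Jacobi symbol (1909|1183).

-1

Reduce the numerator: 1909 ≡ 726 (mod 1183), so (1909|1183) = (726|1183).
Factor out 2: 726 = 2·363. Since 1183 ≡ 7 (mod 8), (2|1183) = +1. Now have (363|1183).
Both 363 ≡ 3 and 1183 ≡ 3 (mod 4), so reciprocity gives (363|1183) = -(1183|363). Reduce: 1183 ≡ 94 (mod 363). Now have -(94|363).
Factor out 2: 94 = 2·47. Since 363 ≡ 3 (mod 8), (2|363) = -1. Now have (47|363).
Both 47 ≡ 3 and 363 ≡ 3 (mod 4), so reciprocity gives (47|363) = -(363|47). Reduce: 363 ≡ 34 (mod 47). Now have -(34|47).
Factor out 2: 34 = 2·17. Since 47 ≡ 7 (mod 8), (2|47) = +1. Now have -(17|47).
17 ≡ 1 (mod 4), so quadratic reciprocity gives (17|47) = (47|17). Reduce: 47 ≡ 13 (mod 17). Now have -(13|17).
13 ≡ 1 (mod 4), so quadratic reciprocity gives (13|17) = (17|13). Reduce: 17 ≡ 4 (mod 13). Now have -(4|13).
Factor out 2: 4 = 2^2. Since 13 ≡ 5 (mod 8), (2|13) = -1, and (2|13)^2 = +1. Now have -(1|13).
(1|13) = 1. Collecting the sign factors: -1.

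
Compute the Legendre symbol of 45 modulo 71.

1

(45/71)
  = (71/45)    [QR: 45 ≡ 1 mod 4, sign kept]
  = (26/45)    [71 ≡ 26 mod 45]
  = -(13/45)    [45 ≡ 5 mod 8 ⇒ (2/45) = -1]
  = -(45/13)    [QR: 13 ≡ 1 mod 4, sign kept]
  = -(6/13)    [45 ≡ 6 mod 13]
  = (3/13)    [13 ≡ 5 mod 8 ⇒ (2/13) = -1]
  = (13/3)    [QR: 13 ≡ 1 mod 4, sign kept]
  = (1/3)    [13 ≡ 1 mod 3]
  = 1    [(1/3) = 1]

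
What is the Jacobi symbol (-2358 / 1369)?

Reduce the numerator: -2358 ≡ 380 (mod 1369), so (-2358 / 1369) = (380 / 1369).
Factor out 2: 380 = 2^2·95. Since 1369 ≡ 1 (mod 8), (2 / 1369) = +1, and (2 / 1369)^2 = +1. Now have (95 / 1369).
1369 ≡ 1 (mod 4), so quadratic reciprocity gives (95 / 1369) = (1369 / 95). Reduce: 1369 ≡ 39 (mod 95). Now have (39 / 95).
Both 39 ≡ 3 and 95 ≡ 3 (mod 4), so reciprocity gives (39 / 95) = -(95 / 39). Reduce: 95 ≡ 17 (mod 39). Now have -(17 / 39).
17 ≡ 1 (mod 4), so quadratic reciprocity gives (17 / 39) = (39 / 17). Reduce: 39 ≡ 5 (mod 17). Now have -(5 / 17).
5 ≡ 1 (mod 4), so quadratic reciprocity gives (5 / 17) = (17 / 5). Reduce: 17 ≡ 2 (mod 5). Now have -(2 / 5).
Factor out 2: 2 = 2. Since 5 ≡ 5 (mod 8), (2 / 5) = -1. Now have (1 / 5).
(1 / 5) = 1. Collecting the sign factors: 1.

1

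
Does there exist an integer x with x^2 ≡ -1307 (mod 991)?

(-1307/991)
  = (675/991)    [-1307 ≡ 675 mod 991]
  = -(991/675)    [QR: both ≡ 3 mod 4, sign flips]
  = -(316/675)    [991 ≡ 316 mod 675]
  = -(79/675)    [675 ≡ 3 mod 8 ⇒ (2/675)^2 = +1]
  = (675/79)    [QR: both ≡ 3 mod 4, sign flips]
  = (43/79)    [675 ≡ 43 mod 79]
  = -(79/43)    [QR: both ≡ 3 mod 4, sign flips]
  = -(36/43)    [79 ≡ 36 mod 43]
  = -(9/43)    [43 ≡ 3 mod 8 ⇒ (2/43)^2 = +1]
  = -(43/9)    [QR: 9 ≡ 1 mod 4, sign kept]
  = -(7/9)    [43 ≡ 7 mod 9]
  = -(9/7)    [QR: 9 ≡ 1 mod 4, sign kept]
  = -(2/7)    [9 ≡ 2 mod 7]
  = -(1/7)    [7 ≡ 7 mod 8 ⇒ (2/7) = +1]
  = -1    [(1/7) = 1]
The Legendre symbol is -1, so x^2 ≡ -1307 (mod 991) has no solution.

no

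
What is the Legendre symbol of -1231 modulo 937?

1

(-1231/937)
  = (1231/937)    [937 ≡ 1 mod 4 ⇒ (-1/937) = +1]
  = (294/937)    [1231 ≡ 294 mod 937]
  = (147/937)    [937 ≡ 1 mod 8 ⇒ (2/937) = +1]
  = (937/147)    [QR: 937 ≡ 1 mod 4, sign kept]
  = (55/147)    [937 ≡ 55 mod 147]
  = -(147/55)    [QR: both ≡ 3 mod 4, sign flips]
  = -(37/55)    [147 ≡ 37 mod 55]
  = -(55/37)    [QR: 37 ≡ 1 mod 4, sign kept]
  = -(18/37)    [55 ≡ 18 mod 37]
  = (9/37)    [37 ≡ 5 mod 8 ⇒ (2/37) = -1]
  = (37/9)    [QR: 9 ≡ 1 mod 4, sign kept]
  = (1/9)    [37 ≡ 1 mod 9]
  = 1    [(1/9) = 1]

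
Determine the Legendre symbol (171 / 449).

(171 / 449)
  = (449 / 171)    [QR: 449 ≡ 1 mod 4, sign kept]
  = (107 / 171)    [449 ≡ 107 mod 171]
  = -(171 / 107)    [QR: both ≡ 3 mod 4, sign flips]
  = -(64 / 107)    [171 ≡ 64 mod 107]
  = -(1 / 107)    [107 ≡ 3 mod 8 ⇒ (2 / 107)^6 = +1]
  = -1    [(1 / 107) = 1]

-1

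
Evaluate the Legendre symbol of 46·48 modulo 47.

By multiplicativity, (46·48|47) = (46|47)·(48|47).
First factor (46|47):
(46|47)
  = (23|47)    [47 ≡ 7 mod 8 ⇒ (2|47) = +1]
  = -(47|23)    [QR: both ≡ 3 mod 4, sign flips]
  = -(1|23)    [47 ≡ 1 mod 23]
  = -1    [(1|23) = 1]
Second factor (48|47):
(48|47)
  = (1|47)    [48 ≡ 1 mod 47]
  = 1    [(1|47) = 1]
Product: (-1)·(1) = -1.

-1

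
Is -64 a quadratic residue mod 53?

yes

Reduce the numerator: -64 ≡ 42 (mod 53), so (-64/53) = (42/53).
Factor out 2: 42 = 2·21. Since 53 ≡ 5 (mod 8), (2/53) = -1. Now have -(21/53).
21 ≡ 1 (mod 4), so quadratic reciprocity gives (21/53) = (53/21). Reduce: 53 ≡ 11 (mod 21). Now have -(11/21).
21 ≡ 1 (mod 4), so quadratic reciprocity gives (11/21) = (21/11). Reduce: 21 ≡ 10 (mod 11). Now have -(10/11).
Factor out 2: 10 = 2·5. Since 11 ≡ 3 (mod 8), (2/11) = -1. Now have (5/11).
5 ≡ 1 (mod 4), so quadratic reciprocity gives (5/11) = (11/5). Reduce: 11 ≡ 1 (mod 5). Now have (1/5).
(1/5) = 1. Collecting the sign factors: 1.
The Legendre symbol is 1, so x^2 ≡ -64 (mod 53) has solution.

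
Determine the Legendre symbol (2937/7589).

(2937/7589)
  = (7589/2937)    [QR: 2937 ≡ 1 mod 4, sign kept]
  = (1715/2937)    [7589 ≡ 1715 mod 2937]
  = (2937/1715)    [QR: 2937 ≡ 1 mod 4, sign kept]
  = (1222/1715)    [2937 ≡ 1222 mod 1715]
  = -(611/1715)    [1715 ≡ 3 mod 8 ⇒ (2/1715) = -1]
  = (1715/611)    [QR: both ≡ 3 mod 4, sign flips]
  = (493/611)    [1715 ≡ 493 mod 611]
  = (611/493)    [QR: 493 ≡ 1 mod 4, sign kept]
  = (118/493)    [611 ≡ 118 mod 493]
  = -(59/493)    [493 ≡ 5 mod 8 ⇒ (2/493) = -1]
  = -(493/59)    [QR: 493 ≡ 1 mod 4, sign kept]
  = -(21/59)    [493 ≡ 21 mod 59]
  = -(59/21)    [QR: 21 ≡ 1 mod 4, sign kept]
  = -(17/21)    [59 ≡ 17 mod 21]
  = -(21/17)    [QR: 17 ≡ 1 mod 4, sign kept]
  = -(4/17)    [21 ≡ 4 mod 17]
  = -(1/17)    [17 ≡ 1 mod 8 ⇒ (2/17)^2 = +1]
  = -1    [(1/17) = 1]

-1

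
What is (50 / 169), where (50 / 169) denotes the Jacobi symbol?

1

(50 / 169)
  = (25 / 169)    [169 ≡ 1 mod 8 ⇒ (2 / 169) = +1]
  = (169 / 25)    [QR: 25 ≡ 1 mod 4, sign kept]
  = (19 / 25)    [169 ≡ 19 mod 25]
  = (25 / 19)    [QR: 25 ≡ 1 mod 4, sign kept]
  = (6 / 19)    [25 ≡ 6 mod 19]
  = -(3 / 19)    [19 ≡ 3 mod 8 ⇒ (2 / 19) = -1]
  = (19 / 3)    [QR: both ≡ 3 mod 4, sign flips]
  = (1 / 3)    [19 ≡ 1 mod 3]
  = 1    [(1 / 3) = 1]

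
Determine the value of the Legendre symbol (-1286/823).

Pull out -1: (-1286/823) = (-1/823)·(1286/823). Since 823 ≡ 3 (mod 4), (-1/823) = -1. Now have -(1286/823).
Reduce the numerator: 1286 ≡ 463 (mod 823), so (1286/823) = (463/823).
Both 463 ≡ 3 and 823 ≡ 3 (mod 4), so reciprocity gives (463/823) = -(823/463). Reduce: 823 ≡ 360 (mod 463). Now have (360/463).
Factor out 2: 360 = 2^3·45. Since 463 ≡ 7 (mod 8), (2/463) = +1, and (2/463)^3 = +1. Now have (45/463).
45 ≡ 1 (mod 4), so quadratic reciprocity gives (45/463) = (463/45). Reduce: 463 ≡ 13 (mod 45). Now have (13/45).
13 ≡ 1 (mod 4), so quadratic reciprocity gives (13/45) = (45/13). Reduce: 45 ≡ 6 (mod 13). Now have (6/13).
Factor out 2: 6 = 2·3. Since 13 ≡ 5 (mod 8), (2/13) = -1. Now have -(3/13).
13 ≡ 1 (mod 4), so quadratic reciprocity gives (3/13) = (13/3). Reduce: 13 ≡ 1 (mod 3). Now have -(1/3).
(1/3) = 1. Collecting the sign factors: -1.

-1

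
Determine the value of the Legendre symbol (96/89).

-1

(96/89)
  = (7/89)    [96 ≡ 7 mod 89]
  = (89/7)    [QR: 89 ≡ 1 mod 4, sign kept]
  = (5/7)    [89 ≡ 5 mod 7]
  = (7/5)    [QR: 5 ≡ 1 mod 4, sign kept]
  = (2/5)    [7 ≡ 2 mod 5]
  = -(1/5)    [5 ≡ 5 mod 8 ⇒ (2/5) = -1]
  = -1    [(1/5) = 1]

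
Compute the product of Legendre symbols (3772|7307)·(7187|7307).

By multiplicativity, (3772·7187|7307) = (3772|7307)·(7187|7307).
First factor (3772|7307):
(3772|7307)
  = (943|7307)    [7307 ≡ 3 mod 8 ⇒ (2|7307)^2 = +1]
  = -(7307|943)    [QR: both ≡ 3 mod 4, sign flips]
  = -(706|943)    [7307 ≡ 706 mod 943]
  = -(353|943)    [943 ≡ 7 mod 8 ⇒ (2|943) = +1]
  = -(943|353)    [QR: 353 ≡ 1 mod 4, sign kept]
  = -(237|353)    [943 ≡ 237 mod 353]
  = -(353|237)    [QR: 237 ≡ 1 mod 4, sign kept]
  = -(116|237)    [353 ≡ 116 mod 237]
  = -(29|237)    [237 ≡ 5 mod 8 ⇒ (2|237)^2 = +1]
  = -(237|29)    [QR: 29 ≡ 1 mod 4, sign kept]
  = -(5|29)    [237 ≡ 5 mod 29]
  = -(29|5)    [QR: 5 ≡ 1 mod 4, sign kept]
  = -(4|5)    [29 ≡ 4 mod 5]
  = -(1|5)    [5 ≡ 5 mod 8 ⇒ (2|5)^2 = +1]
  = -1    [(1|5) = 1]
Second factor (7187|7307):
(7187|7307)
  = -(7307|7187)    [QR: both ≡ 3 mod 4, sign flips]
  = -(120|7187)    [7307 ≡ 120 mod 7187]
  = (15|7187)    [7187 ≡ 3 mod 8 ⇒ (2|7187)^3 = -1]
  = -(7187|15)    [QR: both ≡ 3 mod 4, sign flips]
  = -(2|15)    [7187 ≡ 2 mod 15]
  = -(1|15)    [15 ≡ 7 mod 8 ⇒ (2|15) = +1]
  = -1    [(1|15) = 1]
Product: (-1)·(-1) = 1.

1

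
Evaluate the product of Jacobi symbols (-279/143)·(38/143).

By multiplicativity, (-279·38/143) = (-279/143)·(38/143).
First factor (-279/143):
Reduce the numerator: -279 ≡ 7 (mod 143), so (-279/143) = (7/143).
Both 7 ≡ 3 and 143 ≡ 3 (mod 4), so reciprocity gives (7/143) = -(143/7). Reduce: 143 ≡ 3 (mod 7). Now have -(3/7).
Both 3 ≡ 3 and 7 ≡ 3 (mod 4), so reciprocity gives (3/7) = -(7/3). Reduce: 7 ≡ 1 (mod 3). Now have (1/3).
(1/3) = 1. Collecting the sign factors: 1.
Second factor (38/143):
Factor out 2: 38 = 2·19. Since 143 ≡ 7 (mod 8), (2/143) = +1. Now have (19/143).
Both 19 ≡ 3 and 143 ≡ 3 (mod 4), so reciprocity gives (19/143) = -(143/19). Reduce: 143 ≡ 10 (mod 19). Now have -(10/19).
Factor out 2: 10 = 2·5. Since 19 ≡ 3 (mod 8), (2/19) = -1. Now have (5/19).
5 ≡ 1 (mod 4), so quadratic reciprocity gives (5/19) = (19/5). Reduce: 19 ≡ 4 (mod 5). Now have (4/5).
Factor out 2: 4 = 2^2. Since 5 ≡ 5 (mod 8), (2/5) = -1, and (2/5)^2 = +1. Now have (1/5).
(1/5) = 1. Collecting the sign factors: 1.
Product: (1)·(1) = 1.

1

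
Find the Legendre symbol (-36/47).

-1

Pull out -1: (-36/47) = (-1/47)·(36/47). Since 47 ≡ 3 (mod 4), (-1/47) = -1. Now have -(36/47).
Factor out 2: 36 = 2^2·9. Since 47 ≡ 7 (mod 8), (2/47) = +1, and (2/47)^2 = +1. Now have -(9/47).
9 ≡ 1 (mod 4), so quadratic reciprocity gives (9/47) = (47/9). Reduce: 47 ≡ 2 (mod 9). Now have -(2/9).
Factor out 2: 2 = 2. Since 9 ≡ 1 (mod 8), (2/9) = +1. Now have -(1/9).
(1/9) = 1. Collecting the sign factors: -1.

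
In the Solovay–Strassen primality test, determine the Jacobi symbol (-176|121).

(-176|121)
  = (176|121)    [121 ≡ 1 mod 4 ⇒ (-1|121) = +1]
  = (55|121)    [176 ≡ 55 mod 121]
  = (121|55)    [QR: 121 ≡ 1 mod 4, sign kept]
  = (11|55)    [121 ≡ 11 mod 55]
  = -(55|11)    [QR: both ≡ 3 mod 4, sign flips]
  = -(0|11)    [55 ≡ 0 mod 11]
  = 0    [numerator 0, gcd > 1]

0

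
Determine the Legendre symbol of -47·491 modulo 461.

By multiplicativity, (-47·491|461) = (-47|461)·(491|461).
First factor (-47|461):
Pull out -1: (-47|461) = (-1|461)·(47|461). Since 461 ≡ 1 (mod 4), (-1|461) = +1. Now have (47|461).
461 ≡ 1 (mod 4), so quadratic reciprocity gives (47|461) = (461|47). Reduce: 461 ≡ 38 (mod 47). Now have (38|47).
Factor out 2: 38 = 2·19. Since 47 ≡ 7 (mod 8), (2|47) = +1. Now have (19|47).
Both 19 ≡ 3 and 47 ≡ 3 (mod 4), so reciprocity gives (19|47) = -(47|19). Reduce: 47 ≡ 9 (mod 19). Now have -(9|19).
9 ≡ 1 (mod 4), so quadratic reciprocity gives (9|19) = (19|9). Reduce: 19 ≡ 1 (mod 9). Now have -(1|9).
(1|9) = 1. Collecting the sign factors: -1.
Second factor (491|461):
Reduce the numerator: 491 ≡ 30 (mod 461), so (491|461) = (30|461).
Factor out 2: 30 = 2·15. Since 461 ≡ 5 (mod 8), (2|461) = -1. Now have -(15|461).
461 ≡ 1 (mod 4), so quadratic reciprocity gives (15|461) = (461|15). Reduce: 461 ≡ 11 (mod 15). Now have -(11|15).
Both 11 ≡ 3 and 15 ≡ 3 (mod 4), so reciprocity gives (11|15) = -(15|11). Reduce: 15 ≡ 4 (mod 11). Now have (4|11).
Factor out 2: 4 = 2^2. Since 11 ≡ 3 (mod 8), (2|11) = -1, and (2|11)^2 = +1. Now have (1|11).
(1|11) = 1. Collecting the sign factors: 1.
Product: (-1)·(1) = -1.

-1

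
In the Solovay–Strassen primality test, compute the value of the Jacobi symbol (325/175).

(325/175)
  = (150/175)    [325 ≡ 150 mod 175]
  = (75/175)    [175 ≡ 7 mod 8 ⇒ (2/175) = +1]
  = -(175/75)    [QR: both ≡ 3 mod 4, sign flips]
  = -(25/75)    [175 ≡ 25 mod 75]
  = -(75/25)    [QR: 25 ≡ 1 mod 4, sign kept]
  = -(0/25)    [75 ≡ 0 mod 25]
  = 0    [numerator 0, gcd > 1]

0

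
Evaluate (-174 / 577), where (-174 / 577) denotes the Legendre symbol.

-1

Pull out -1: (-174 / 577) = (-1 / 577)·(174 / 577). Since 577 ≡ 1 (mod 4), (-1 / 577) = +1. Now have (174 / 577).
Factor out 2: 174 = 2·87. Since 577 ≡ 1 (mod 8), (2 / 577) = +1. Now have (87 / 577).
577 ≡ 1 (mod 4), so quadratic reciprocity gives (87 / 577) = (577 / 87). Reduce: 577 ≡ 55 (mod 87). Now have (55 / 87).
Both 55 ≡ 3 and 87 ≡ 3 (mod 4), so reciprocity gives (55 / 87) = -(87 / 55). Reduce: 87 ≡ 32 (mod 55). Now have -(32 / 55).
Factor out 2: 32 = 2^5. Since 55 ≡ 7 (mod 8), (2 / 55) = +1, and (2 / 55)^5 = +1. Now have -(1 / 55).
(1 / 55) = 1. Collecting the sign factors: -1.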